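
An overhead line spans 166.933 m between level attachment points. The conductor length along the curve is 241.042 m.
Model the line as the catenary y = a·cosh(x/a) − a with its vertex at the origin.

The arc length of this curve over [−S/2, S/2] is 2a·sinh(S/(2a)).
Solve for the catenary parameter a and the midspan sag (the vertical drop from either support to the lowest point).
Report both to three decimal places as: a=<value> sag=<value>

a=54.250 sag=77.918

seed: a₀ = √(S³/(24(L−S))) = √(166.933³/(24·74.109)) = 51.141351
iter 1: u=1.632075  f(a)=+1.052e+01  f'(a)=-3.747e+00  a ← 51.141351 − (+1.052e+01/-3.747e+00) = 53.948602
iter 2: u=1.547149  f(a)=+9.283e-01  f'(a)=-3.113e+00  a ← 53.948602 − (+9.283e-01/-3.113e+00) = 54.246832
iter 3: u=1.538643  f(a)=+8.774e-03  f'(a)=-3.054e+00  a ← 54.246832 − (+8.774e-03/-3.054e+00) = 54.249705
iter 4: u=1.538561  f(a)=+8.002e-07  f'(a)=-3.054e+00  a ← 54.249705 − (+8.002e-07/-3.054e+00) = 54.249706
iter 5: u=1.538561  f(a)=+2.842e-14  f'(a)=-3.054e+00  a ← 54.249706 − (+2.842e-14/-3.054e+00) = 54.249706
converged: |Δa| < 1e-12 after 5 iterations
sag = a·(cosh(S/(2a)) − 1) = 54.249706·(cosh(1.538561) − 1) = 77.918150
T_max/T_min = cosh(S/(2a)) = 2.436287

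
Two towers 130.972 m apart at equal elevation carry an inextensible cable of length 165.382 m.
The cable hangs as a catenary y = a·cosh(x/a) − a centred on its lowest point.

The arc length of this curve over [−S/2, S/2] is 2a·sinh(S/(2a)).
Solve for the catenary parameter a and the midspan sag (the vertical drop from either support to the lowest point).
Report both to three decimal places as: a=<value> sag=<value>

seed: a₀ = √(S³/(24(L−S))) = √(130.972³/(24·34.410)) = 52.157856
iter 1: u=1.255535  f(a)=+2.816e+00  f'(a)=-1.540e+00  a ← 52.157856 − (+2.816e+00/-1.540e+00) = 53.987138
iter 2: u=1.212993  f(a)=+1.549e-01  f'(a)=-1.374e+00  a ← 53.987138 − (+1.549e-01/-1.374e+00) = 54.099873
iter 3: u=1.210465  f(a)=+5.294e-04  f'(a)=-1.365e+00  a ← 54.099873 − (+5.294e-04/-1.365e+00) = 54.100261
iter 4: u=1.210456  f(a)=+6.227e-09  f'(a)=-1.365e+00  a ← 54.100261 − (+6.227e-09/-1.365e+00) = 54.100261
iter 5: u=1.210456  f(a)=-2.842e-14  f'(a)=-1.365e+00  a ← 54.100261 − (-2.842e-14/-1.365e+00) = 54.100261
converged: |Δa| < 1e-12 after 5 iterations
sag = a·(cosh(S/(2a)) − 1) = 54.100261·(cosh(1.210456) − 1) = 44.715930
T_max/T_min = cosh(S/(2a)) = 1.826538

a=54.100 sag=44.716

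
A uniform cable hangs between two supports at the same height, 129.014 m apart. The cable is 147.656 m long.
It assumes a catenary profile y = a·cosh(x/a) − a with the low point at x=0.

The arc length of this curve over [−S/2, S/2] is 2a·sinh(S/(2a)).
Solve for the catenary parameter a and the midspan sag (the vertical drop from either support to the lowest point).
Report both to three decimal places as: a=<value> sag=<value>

seed: a₀ = √(S³/(24(L−S))) = √(129.014³/(24·18.642)) = 69.279284
iter 1: u=0.931115  f(a)=+8.250e-01  f'(a)=-5.863e-01  a ← 69.279284 − (+8.250e-01/-5.863e-01) = 70.686409
iter 2: u=0.912580  f(a)=+2.580e-02  f'(a)=-5.501e-01  a ← 70.686409 − (+2.580e-02/-5.501e-01) = 70.733316
iter 3: u=0.911975  f(a)=+2.705e-05  f'(a)=-5.490e-01  a ← 70.733316 − (+2.705e-05/-5.490e-01) = 70.733365
iter 4: u=0.911974  f(a)=+2.979e-11  f'(a)=-5.490e-01  a ← 70.733365 − (+2.979e-11/-5.490e-01) = 70.733365
converged: |Δa| < 1e-12 after 4 iterations
sag = a·(cosh(S/(2a)) − 1) = 70.733365·(cosh(0.911974) − 1) = 31.510376
T_max/T_min = cosh(S/(2a)) = 1.445481

a=70.733 sag=31.510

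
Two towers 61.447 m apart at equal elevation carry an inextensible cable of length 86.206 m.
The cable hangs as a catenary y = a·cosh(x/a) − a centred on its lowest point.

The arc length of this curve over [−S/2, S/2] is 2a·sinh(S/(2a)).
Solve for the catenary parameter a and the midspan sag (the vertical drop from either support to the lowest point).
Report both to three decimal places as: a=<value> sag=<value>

a=20.858 sag=27.027

seed: a₀ = √(S³/(24(L−S))) = √(61.447³/(24·24.759)) = 19.759632
iter 1: u=1.554862  f(a)=+3.171e+00  f'(a)=-3.167e+00  a ← 19.759632 − (+3.171e+00/-3.167e+00) = 20.761041
iter 2: u=1.479863  f(a)=+2.570e-01  f'(a)=-2.672e+00  a ← 20.761041 − (+2.570e-01/-2.672e+00) = 20.857214
iter 3: u=1.473039  f(a)=+2.017e-03  f'(a)=-2.631e+00  a ← 20.857214 − (+2.017e-03/-2.631e+00) = 20.857981
iter 4: u=1.472985  f(a)=+1.264e-07  f'(a)=-2.630e+00  a ← 20.857981 − (+1.264e-07/-2.630e+00) = 20.857981
iter 5: u=1.472985  f(a)=+1.421e-14  f'(a)=-2.630e+00  a ← 20.857981 − (+1.421e-14/-2.630e+00) = 20.857981
converged: |Δa| < 1e-12 after 5 iterations
sag = a·(cosh(S/(2a)) − 1) = 20.857981·(cosh(1.472985) − 1) = 27.026505
T_max/T_min = cosh(S/(2a)) = 2.295739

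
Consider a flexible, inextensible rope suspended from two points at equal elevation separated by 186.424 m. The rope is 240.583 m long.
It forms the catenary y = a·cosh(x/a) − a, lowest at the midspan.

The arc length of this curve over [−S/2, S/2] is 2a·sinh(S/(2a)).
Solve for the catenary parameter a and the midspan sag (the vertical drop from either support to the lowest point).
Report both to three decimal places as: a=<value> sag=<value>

a=73.492 sag=67.473

seed: a₀ = √(S³/(24(L−S))) = √(186.424³/(24·54.159)) = 70.601153
iter 1: u=1.320262  f(a)=+4.921e+00  f'(a)=-1.819e+00  a ← 70.601153 − (+4.921e+00/-1.819e+00) = 73.306665
iter 2: u=1.271535  f(a)=+2.970e-01  f'(a)=-1.605e+00  a ← 73.306665 − (+2.970e-01/-1.605e+00) = 73.491678
iter 3: u=1.268334  f(a)=+1.236e-03  f'(a)=-1.592e+00  a ← 73.491678 − (+1.236e-03/-1.592e+00) = 73.492454
iter 4: u=1.268321  f(a)=+2.159e-08  f'(a)=-1.592e+00  a ← 73.492454 − (+2.159e-08/-1.592e+00) = 73.492454
iter 5: u=1.268321  f(a)=+5.684e-14  f'(a)=-1.592e+00  a ← 73.492454 − (+5.684e-14/-1.592e+00) = 73.492454
converged: |Δa| < 1e-12 after 5 iterations
sag = a·(cosh(S/(2a)) − 1) = 73.492454·(cosh(1.268321) − 1) = 67.472739
T_max/T_min = cosh(S/(2a)) = 1.918091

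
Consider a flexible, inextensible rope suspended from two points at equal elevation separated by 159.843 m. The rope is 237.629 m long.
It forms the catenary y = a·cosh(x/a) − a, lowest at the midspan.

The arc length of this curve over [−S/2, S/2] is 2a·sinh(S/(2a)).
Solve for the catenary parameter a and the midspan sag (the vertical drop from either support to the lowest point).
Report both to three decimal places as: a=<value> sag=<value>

seed: a₀ = √(S³/(24(L−S))) = √(159.843³/(24·77.786)) = 46.771801
iter 1: u=1.708754  f(a)=+1.218e+01  f'(a)=-4.404e+00  a ← 46.771801 − (+1.218e+01/-4.404e+00) = 49.536922
iter 2: u=1.613372  f(a)=+1.164e+00  f'(a)=-3.600e+00  a ← 49.536922 − (+1.164e+00/-3.600e+00) = 49.860168
iter 3: u=1.602913  f(a)=+1.310e-02  f'(a)=-3.519e+00  a ← 49.860168 − (+1.310e-02/-3.519e+00) = 49.863890
iter 4: u=1.602793  f(a)=+1.701e-06  f'(a)=-3.518e+00  a ← 49.863890 − (+1.701e-06/-3.518e+00) = 49.863890
iter 5: u=1.602793  f(a)=+0.000e+00  f'(a)=-3.518e+00  a ← 49.863890 − (+0.000e+00/-3.518e+00) = 49.863890
converged: |Δa| < 1e-12 after 5 iterations
sag = a·(cosh(S/(2a)) − 1) = 49.863890·(cosh(1.602793) − 1) = 78.989876
T_max/T_min = cosh(S/(2a)) = 2.584110

a=49.864 sag=78.990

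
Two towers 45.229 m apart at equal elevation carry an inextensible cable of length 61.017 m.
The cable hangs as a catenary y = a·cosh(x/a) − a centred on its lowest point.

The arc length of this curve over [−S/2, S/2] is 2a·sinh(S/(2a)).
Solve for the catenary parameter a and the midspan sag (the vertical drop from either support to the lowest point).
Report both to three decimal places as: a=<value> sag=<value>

seed: a₀ = √(S³/(24(L−S))) = √(45.229³/(24·15.788)) = 15.626305
iter 1: u=1.447207  f(a)=+1.738e+00  f'(a)=-2.477e+00  a ← 15.626305 − (+1.738e+00/-2.477e+00) = 16.328097
iter 2: u=1.385005  f(a)=+1.240e-01  f'(a)=-2.135e+00  a ← 16.328097 − (+1.240e-01/-2.135e+00) = 16.386155
iter 3: u=1.380098  f(a)=+7.374e-04  f'(a)=-2.110e+00  a ← 16.386155 − (+7.374e-04/-2.110e+00) = 16.386505
iter 4: u=1.380069  f(a)=+2.644e-08  f'(a)=-2.110e+00  a ← 16.386505 − (+2.644e-08/-2.110e+00) = 16.386505
iter 5: u=1.380069  f(a)=+1.421e-14  f'(a)=-2.110e+00  a ← 16.386505 − (+1.421e-14/-2.110e+00) = 16.386505
converged: |Δa| < 1e-12 after 5 iterations
sag = a·(cosh(S/(2a)) − 1) = 16.386505·(cosh(1.380069) − 1) = 18.244206
T_max/T_min = cosh(S/(2a)) = 2.113368

a=16.387 sag=18.244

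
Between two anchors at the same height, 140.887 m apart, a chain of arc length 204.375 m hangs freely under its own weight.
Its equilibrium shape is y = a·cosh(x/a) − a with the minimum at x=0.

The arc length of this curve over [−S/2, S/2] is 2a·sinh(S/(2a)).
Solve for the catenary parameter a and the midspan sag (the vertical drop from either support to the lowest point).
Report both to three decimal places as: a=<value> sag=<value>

seed: a₀ = √(S³/(24(L−S))) = √(140.887³/(24·63.488)) = 42.840540
iter 1: u=1.644319  f(a)=+9.157e+00  f'(a)=-3.847e+00  a ← 42.840540 − (+9.157e+00/-3.847e+00) = 45.220953
iter 2: u=1.557762  f(a)=+8.186e-01  f'(a)=-3.187e+00  a ← 45.220953 − (+8.186e-01/-3.187e+00) = 45.477806
iter 3: u=1.548964  f(a)=+7.961e-03  f'(a)=-3.125e+00  a ← 45.477806 − (+7.961e-03/-3.125e+00) = 45.480353
iter 4: u=1.548878  f(a)=+7.692e-07  f'(a)=-3.125e+00  a ← 45.480353 − (+7.692e-07/-3.125e+00) = 45.480353
iter 5: u=1.548878  f(a)=+0.000e+00  f'(a)=-3.125e+00  a ← 45.480353 − (+0.000e+00/-3.125e+00) = 45.480353
converged: |Δa| < 1e-12 after 5 iterations
sag = a·(cosh(S/(2a)) − 1) = 45.480353·(cosh(1.548878) − 1) = 66.371100
T_max/T_min = cosh(S/(2a)) = 2.459336

a=45.480 sag=66.371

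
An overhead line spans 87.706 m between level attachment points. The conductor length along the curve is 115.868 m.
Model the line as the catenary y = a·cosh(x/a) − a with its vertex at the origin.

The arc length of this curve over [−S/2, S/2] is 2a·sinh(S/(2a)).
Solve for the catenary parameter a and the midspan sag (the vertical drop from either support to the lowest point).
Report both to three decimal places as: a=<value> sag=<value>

a=33.016 sag=33.666

seed: a₀ = √(S³/(24(L−S))) = √(87.706³/(24·28.162)) = 31.594144
iter 1: u=1.388010  f(a)=+2.841e+00  f'(a)=-2.151e+00  a ← 31.594144 − (+2.841e+00/-2.151e+00) = 32.914948
iter 2: u=1.332313  f(a)=+1.878e-01  f'(a)=-1.875e+00  a ← 32.914948 − (+1.878e-01/-1.875e+00) = 33.015141
iter 3: u=1.328269  f(a)=+9.500e-04  f'(a)=-1.856e+00  a ← 33.015141 − (+9.500e-04/-1.856e+00) = 33.015652
iter 4: u=1.328249  f(a)=+2.457e-08  f'(a)=-1.856e+00  a ← 33.015652 − (+2.457e-08/-1.856e+00) = 33.015652
iter 5: u=1.328249  f(a)=-1.421e-14  f'(a)=-1.856e+00  a ← 33.015652 − (-1.421e-14/-1.856e+00) = 33.015652
converged: |Δa| < 1e-12 after 5 iterations
sag = a·(cosh(S/(2a)) − 1) = 33.015652·(cosh(1.328249) − 1) = 33.665542
T_max/T_min = cosh(S/(2a)) = 2.019684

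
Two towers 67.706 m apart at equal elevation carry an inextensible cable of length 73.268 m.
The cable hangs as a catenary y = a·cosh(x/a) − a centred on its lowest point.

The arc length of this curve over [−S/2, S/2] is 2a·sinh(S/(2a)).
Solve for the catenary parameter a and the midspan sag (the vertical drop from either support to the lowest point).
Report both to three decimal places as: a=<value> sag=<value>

seed: a₀ = √(S³/(24(L−S))) = √(67.706³/(24·5.562)) = 48.219158
iter 1: u=0.702065  f(a)=+1.387e-01  f'(a)=-2.423e-01  a ← 48.219158 − (+1.387e-01/-2.423e-01) = 48.791636
iter 2: u=0.693828  f(a)=+2.509e-03  f'(a)=-2.336e-01  a ← 48.791636 − (+2.509e-03/-2.336e-01) = 48.802376
iter 3: u=0.693675  f(a)=+8.543e-07  f'(a)=-2.334e-01  a ← 48.802376 − (+8.543e-07/-2.334e-01) = 48.802380
iter 4: u=0.693675  f(a)=+9.948e-14  f'(a)=-2.334e-01  a ← 48.802380 − (+9.948e-14/-2.334e-01) = 48.802380
converged: |Δa| < 1e-12 after 4 iterations
sag = a·(cosh(S/(2a)) − 1) = 48.802380·(cosh(0.693675) − 1) = 12.219929
T_max/T_min = cosh(S/(2a)) = 1.250396

a=48.802 sag=12.220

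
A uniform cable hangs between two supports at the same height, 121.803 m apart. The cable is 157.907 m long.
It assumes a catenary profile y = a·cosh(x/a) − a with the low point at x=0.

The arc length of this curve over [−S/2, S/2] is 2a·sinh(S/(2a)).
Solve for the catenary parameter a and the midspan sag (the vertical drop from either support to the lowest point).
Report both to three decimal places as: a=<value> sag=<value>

seed: a₀ = √(S³/(24(L−S))) = √(121.803³/(24·36.104)) = 45.667128
iter 1: u=1.333596  f(a)=+3.350e+00  f'(a)=-1.881e+00  a ← 45.667128 − (+3.350e+00/-1.881e+00) = 47.448166
iter 2: u=1.283537  f(a)=+2.059e-01  f'(a)=-1.656e+00  a ← 47.448166 − (+2.059e-01/-1.656e+00) = 47.572521
iter 3: u=1.280182  f(a)=+8.911e-04  f'(a)=-1.642e+00  a ← 47.572521 − (+8.911e-04/-1.642e+00) = 47.573064
iter 4: u=1.280168  f(a)=+1.684e-08  f'(a)=-1.642e+00  a ← 47.573064 − (+1.684e-08/-1.642e+00) = 47.573064
iter 5: u=1.280168  f(a)=+2.842e-14  f'(a)=-1.642e+00  a ← 47.573064 − (+2.842e-14/-1.642e+00) = 47.573064
converged: |Δa| < 1e-12 after 5 iterations
sag = a·(cosh(S/(2a)) − 1) = 47.573064·(cosh(1.280168) − 1) = 44.605304
T_max/T_min = cosh(S/(2a)) = 1.937617

a=47.573 sag=44.605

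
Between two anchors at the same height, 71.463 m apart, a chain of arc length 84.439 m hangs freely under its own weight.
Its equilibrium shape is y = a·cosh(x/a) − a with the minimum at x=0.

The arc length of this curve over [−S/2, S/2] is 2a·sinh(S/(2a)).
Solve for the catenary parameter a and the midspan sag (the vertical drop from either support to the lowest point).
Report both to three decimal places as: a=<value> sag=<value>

a=35.129 sag=19.794

seed: a₀ = √(S³/(24(L−S))) = √(71.463³/(24·12.976)) = 34.233068
iter 1: u=1.043771  f(a)=+7.255e-01  f'(a)=-8.440e-01  a ← 34.233068 − (+7.255e-01/-8.440e-01) = 35.092646
iter 2: u=1.018205  f(a)=+2.822e-02  f'(a)=-7.795e-01  a ← 35.092646 − (+2.822e-02/-7.795e-01) = 35.128854
iter 3: u=1.017155  f(a)=+4.654e-05  f'(a)=-7.769e-01  a ← 35.128854 − (+4.654e-05/-7.769e-01) = 35.128914
iter 4: u=1.017154  f(a)=+1.270e-10  f'(a)=-7.769e-01  a ← 35.128914 − (+1.270e-10/-7.769e-01) = 35.128914
iter 5: u=1.017154  f(a)=+1.421e-14  f'(a)=-7.769e-01  a ← 35.128914 − (+1.421e-14/-7.769e-01) = 35.128914
converged: |Δa| < 1e-12 after 5 iterations
sag = a·(cosh(S/(2a)) − 1) = 35.128914·(cosh(1.017154) − 1) = 19.794003
T_max/T_min = cosh(S/(2a)) = 1.563468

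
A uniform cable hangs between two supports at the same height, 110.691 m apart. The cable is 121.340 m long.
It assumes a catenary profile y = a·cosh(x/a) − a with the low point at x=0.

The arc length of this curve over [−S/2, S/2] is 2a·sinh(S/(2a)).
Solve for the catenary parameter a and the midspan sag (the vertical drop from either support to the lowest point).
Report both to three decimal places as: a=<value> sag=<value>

seed: a₀ = √(S³/(24(L−S))) = √(110.691³/(24·10.649)) = 72.846457
iter 1: u=0.759756  f(a)=+3.116e-01  f'(a)=-3.096e-01  a ← 72.846457 − (+3.116e-01/-3.096e-01) = 73.852939
iter 2: u=0.749401  f(a)=+6.576e-03  f'(a)=-2.967e-01  a ← 73.852939 − (+6.576e-03/-2.967e-01) = 73.875105
iter 3: u=0.749177  f(a)=+3.068e-06  f'(a)=-2.964e-01  a ← 73.875105 − (+3.068e-06/-2.964e-01) = 73.875115
iter 4: u=0.749176  f(a)=+6.821e-13  f'(a)=-2.964e-01  a ← 73.875115 − (+6.821e-13/-2.964e-01) = 73.875115
converged: |Δa| < 1e-12 after 4 iterations
sag = a·(cosh(S/(2a)) − 1) = 73.875115·(cosh(0.749176) − 1) = 21.719767
T_max/T_min = cosh(S/(2a)) = 1.294007

a=73.875 sag=21.720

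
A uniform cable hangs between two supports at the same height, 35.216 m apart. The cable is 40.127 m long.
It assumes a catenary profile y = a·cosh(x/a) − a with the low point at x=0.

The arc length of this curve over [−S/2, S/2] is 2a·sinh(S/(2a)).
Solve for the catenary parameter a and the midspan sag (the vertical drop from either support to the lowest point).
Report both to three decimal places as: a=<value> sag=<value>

a=19.640 sag=8.436

seed: a₀ = √(S³/(24(L−S))) = √(35.216³/(24·4.911)) = 19.249500
iter 1: u=0.914725  f(a)=+2.096e-01  f'(a)=-5.542e-01  a ← 19.249500 − (+2.096e-01/-5.542e-01) = 19.627674
iter 2: u=0.897101  f(a)=+6.336e-03  f'(a)=-5.212e-01  a ← 19.627674 − (+6.336e-03/-5.212e-01) = 19.639831
iter 3: u=0.896545  f(a)=+6.190e-06  f'(a)=-5.202e-01  a ← 19.639831 − (+6.190e-06/-5.202e-01) = 19.639843
iter 4: u=0.896545  f(a)=+5.919e-12  f'(a)=-5.202e-01  a ← 19.639843 − (+5.919e-12/-5.202e-01) = 19.639843
converged: |Δa| < 1e-12 after 4 iterations
sag = a·(cosh(S/(2a)) − 1) = 19.639843·(cosh(0.896545) − 1) = 8.436258
T_max/T_min = cosh(S/(2a)) = 1.429548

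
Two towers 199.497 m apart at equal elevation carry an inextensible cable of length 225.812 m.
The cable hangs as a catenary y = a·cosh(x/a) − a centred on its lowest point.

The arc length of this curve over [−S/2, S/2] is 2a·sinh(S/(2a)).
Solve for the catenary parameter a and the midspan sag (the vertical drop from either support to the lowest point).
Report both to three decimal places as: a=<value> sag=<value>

a=114.278 sag=46.368

seed: a₀ = √(S³/(24(L−S))) = √(199.497³/(24·26.315)) = 112.123655
iter 1: u=0.889629  f(a)=+1.061e+00  f'(a)=-5.076e-01  a ← 112.123655 − (+1.061e+00/-5.076e-01) = 114.214202
iter 2: u=0.873346  f(a)=+3.041e-02  f'(a)=-4.789e-01  a ← 114.214202 − (+3.041e-02/-4.789e-01) = 114.277694
iter 3: u=0.872861  f(a)=+2.660e-05  f'(a)=-4.781e-01  a ← 114.277694 − (+2.660e-05/-4.781e-01) = 114.277749
iter 4: u=0.872860  f(a)=+2.038e-11  f'(a)=-4.781e-01  a ← 114.277749 − (+2.038e-11/-4.781e-01) = 114.277749
converged: |Δa| < 1e-12 after 4 iterations
sag = a·(cosh(S/(2a)) − 1) = 114.277749·(cosh(0.872860) − 1) = 46.368349
T_max/T_min = cosh(S/(2a)) = 1.405751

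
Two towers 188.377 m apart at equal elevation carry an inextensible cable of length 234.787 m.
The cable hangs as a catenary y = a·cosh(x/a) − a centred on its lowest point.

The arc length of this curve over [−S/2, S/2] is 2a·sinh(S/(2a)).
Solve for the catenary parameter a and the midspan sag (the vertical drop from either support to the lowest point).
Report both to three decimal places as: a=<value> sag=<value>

a=80.184 sag=61.980

seed: a₀ = √(S³/(24(L−S))) = √(188.377³/(24·46.410)) = 77.469439
iter 1: u=1.215815  f(a)=+3.553e+00  f'(a)=-1.385e+00  a ← 77.469439 − (+3.553e+00/-1.385e+00) = 80.035319
iter 2: u=1.176837  f(a)=+1.842e-01  f'(a)=-1.245e+00  a ← 80.035319 − (+1.842e-01/-1.245e+00) = 80.183290
iter 3: u=1.174665  f(a)=+5.547e-04  f'(a)=-1.237e+00  a ← 80.183290 − (+5.547e-04/-1.237e+00) = 80.183738
iter 4: u=1.174658  f(a)=+5.064e-09  f'(a)=-1.237e+00  a ← 80.183738 − (+5.064e-09/-1.237e+00) = 80.183738
iter 5: u=1.174658  f(a)=+0.000e+00  f'(a)=-1.237e+00  a ← 80.183738 − (+0.000e+00/-1.237e+00) = 80.183738
converged: |Δa| < 1e-12 after 5 iterations
sag = a·(cosh(S/(2a)) − 1) = 80.183738·(cosh(1.174658) − 1) = 61.980483
T_max/T_min = cosh(S/(2a)) = 1.772981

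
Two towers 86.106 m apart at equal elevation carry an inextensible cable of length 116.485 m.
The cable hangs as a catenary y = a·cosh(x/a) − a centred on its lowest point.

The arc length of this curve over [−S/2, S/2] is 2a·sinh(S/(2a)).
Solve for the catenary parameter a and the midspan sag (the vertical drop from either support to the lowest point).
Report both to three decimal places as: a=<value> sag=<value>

seed: a₀ = √(S³/(24(L−S))) = √(86.106³/(24·30.379)) = 29.590872
iter 1: u=1.454942  f(a)=+3.382e+00  f'(a)=-2.522e+00  a ← 29.590872 − (+3.382e+00/-2.522e+00) = 30.931946
iter 2: u=1.391862  f(a)=+2.435e-01  f'(a)=-2.171e+00  a ← 30.931946 − (+2.435e-01/-2.171e+00) = 31.044125
iter 3: u=1.386832  f(a)=+1.479e-03  f'(a)=-2.145e+00  a ← 31.044125 − (+1.479e-03/-2.145e+00) = 31.044815
iter 4: u=1.386802  f(a)=+5.528e-08  f'(a)=-2.144e+00  a ← 31.044815 − (+5.528e-08/-2.144e+00) = 31.044815
iter 5: u=1.386802  f(a)=+0.000e+00  f'(a)=-2.144e+00  a ← 31.044815 − (+0.000e+00/-2.144e+00) = 31.044815
converged: |Δa| < 1e-12 after 5 iterations
sag = a·(cosh(S/(2a)) − 1) = 31.044815·(cosh(1.386802) − 1) = 34.954953
T_max/T_min = cosh(S/(2a)) = 2.125951

a=31.045 sag=34.955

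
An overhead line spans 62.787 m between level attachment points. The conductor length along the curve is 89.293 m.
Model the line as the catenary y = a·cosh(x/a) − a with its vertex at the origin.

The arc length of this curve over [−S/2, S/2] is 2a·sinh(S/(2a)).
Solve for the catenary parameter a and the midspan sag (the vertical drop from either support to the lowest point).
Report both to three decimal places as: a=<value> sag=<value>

a=20.870 sag=28.413

seed: a₀ = √(S³/(24(L−S))) = √(62.787³/(24·26.506)) = 19.725448
iter 1: u=1.591523  f(a)=+3.567e+00  f'(a)=-3.433e+00  a ← 19.725448 − (+3.567e+00/-3.433e+00) = 20.764448
iter 2: u=1.511887  f(a)=+3.012e-01  f'(a)=-2.875e+00  a ← 20.764448 − (+3.012e-01/-2.875e+00) = 20.869192
iter 3: u=1.504299  f(a)=+2.585e-03  f'(a)=-2.826e+00  a ← 20.869192 − (+2.585e-03/-2.826e+00) = 20.870107
iter 4: u=1.504233  f(a)=+1.941e-07  f'(a)=-2.826e+00  a ← 20.870107 − (+1.941e-07/-2.826e+00) = 20.870107
iter 5: u=1.504233  f(a)=-2.842e-14  f'(a)=-2.826e+00  a ← 20.870107 − (-2.842e-14/-2.826e+00) = 20.870107
converged: |Δa| < 1e-12 after 5 iterations
sag = a·(cosh(S/(2a)) − 1) = 20.870107·(cosh(1.504233) − 1) = 28.413474
T_max/T_min = cosh(S/(2a)) = 2.361444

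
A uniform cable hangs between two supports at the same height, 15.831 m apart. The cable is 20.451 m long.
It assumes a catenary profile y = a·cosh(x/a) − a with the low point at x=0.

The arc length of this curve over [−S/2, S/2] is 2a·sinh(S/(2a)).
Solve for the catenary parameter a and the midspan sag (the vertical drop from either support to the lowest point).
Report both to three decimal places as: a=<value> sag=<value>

a=6.228 sag=5.745

seed: a₀ = √(S³/(24(L−S))) = √(15.831³/(24·4.620)) = 5.981855
iter 1: u=1.323252  f(a)=+4.218e-01  f'(a)=-1.833e+00  a ← 5.981855 − (+4.218e-01/-1.833e+00) = 6.211996
iter 2: u=1.274228  f(a)=+2.556e-02  f'(a)=-1.617e+00  a ← 6.211996 − (+2.556e-02/-1.617e+00) = 6.227808
iter 3: u=1.270993  f(a)=+1.073e-04  f'(a)=-1.603e+00  a ← 6.227808 − (+1.073e-04/-1.603e+00) = 6.227875
iter 4: u=1.270979  f(a)=+1.908e-09  f'(a)=-1.603e+00  a ← 6.227875 − (+1.908e-09/-1.603e+00) = 6.227875
iter 5: u=1.270979  f(a)=+0.000e+00  f'(a)=-1.603e+00  a ← 6.227875 − (+0.000e+00/-1.603e+00) = 6.227875
converged: |Δa| < 1e-12 after 5 iterations
sag = a·(cosh(S/(2a)) − 1) = 6.227875·(cosh(1.270979) − 1) = 5.744897
T_max/T_min = cosh(S/(2a)) = 1.922449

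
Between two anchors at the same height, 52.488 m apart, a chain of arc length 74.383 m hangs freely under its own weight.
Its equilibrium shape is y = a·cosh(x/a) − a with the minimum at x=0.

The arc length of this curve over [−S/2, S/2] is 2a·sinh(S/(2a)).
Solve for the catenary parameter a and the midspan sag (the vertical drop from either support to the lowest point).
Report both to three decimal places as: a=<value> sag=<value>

seed: a₀ = √(S³/(24(L−S))) = √(52.488³/(24·21.895)) = 16.588684
iter 1: u=1.582042  f(a)=+2.909e+00  f'(a)=-3.362e+00  a ← 16.588684 − (+2.909e+00/-3.362e+00) = 17.453889
iter 2: u=1.503619  f(a)=+2.431e-01  f'(a)=-2.822e+00  a ← 17.453889 − (+2.431e-01/-2.822e+00) = 17.540034
iter 3: u=1.496234  f(a)=+2.039e-03  f'(a)=-2.775e+00  a ← 17.540034 − (+2.039e-03/-2.775e+00) = 17.540769
iter 4: u=1.496172  f(a)=+1.462e-07  f'(a)=-2.774e+00  a ← 17.540769 − (+1.462e-07/-2.774e+00) = 17.540769
iter 5: u=1.496172  f(a)=+0.000e+00  f'(a)=-2.774e+00  a ← 17.540769 − (+0.000e+00/-2.774e+00) = 17.540769
converged: |Δa| < 1e-12 after 5 iterations
sag = a·(cosh(S/(2a)) − 1) = 17.540769·(cosh(1.496172) − 1) = 23.579618
T_max/T_min = cosh(S/(2a)) = 2.344275

a=17.541 sag=23.580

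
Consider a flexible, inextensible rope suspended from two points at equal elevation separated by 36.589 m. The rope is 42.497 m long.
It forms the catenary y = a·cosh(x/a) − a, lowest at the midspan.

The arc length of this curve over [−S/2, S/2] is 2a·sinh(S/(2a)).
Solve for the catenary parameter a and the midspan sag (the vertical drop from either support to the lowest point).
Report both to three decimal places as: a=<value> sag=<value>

seed: a₀ = √(S³/(24(L−S))) = √(36.589³/(24·5.908)) = 18.586600
iter 1: u=0.984284  f(a)=+2.929e-01  f'(a)=-6.995e-01  a ← 18.586600 − (+2.929e-01/-6.995e-01) = 19.005306
iter 2: u=0.962600  f(a)=+1.019e-02  f'(a)=-6.516e-01  a ← 19.005306 − (+1.019e-02/-6.516e-01) = 19.020943
iter 3: u=0.961808  f(a)=+1.332e-05  f'(a)=-6.499e-01  a ← 19.020943 − (+1.332e-05/-6.499e-01) = 19.020964
iter 4: u=0.961807  f(a)=+2.280e-11  f'(a)=-6.499e-01  a ← 19.020964 − (+2.280e-11/-6.499e-01) = 19.020964
iter 5: u=0.961807  f(a)=+0.000e+00  f'(a)=-6.499e-01  a ← 19.020964 − (+0.000e+00/-6.499e-01) = 19.020964
converged: |Δa| < 1e-12 after 5 iterations
sag = a·(cosh(S/(2a)) − 1) = 19.020964·(cosh(0.961807) − 1) = 9.497378
T_max/T_min = cosh(S/(2a)) = 1.499311

a=19.021 sag=9.497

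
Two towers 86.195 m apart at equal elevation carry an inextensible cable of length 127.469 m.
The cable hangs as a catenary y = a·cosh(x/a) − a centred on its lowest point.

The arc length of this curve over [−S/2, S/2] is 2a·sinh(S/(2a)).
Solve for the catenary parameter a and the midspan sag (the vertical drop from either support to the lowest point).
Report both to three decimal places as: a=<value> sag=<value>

seed: a₀ = √(S³/(24(L−S))) = √(86.195³/(24·41.274)) = 25.426068
iter 1: u=1.695012  f(a)=+6.351e+00  f'(a)=-4.280e+00  a ← 25.426068 − (+6.351e+00/-4.280e+00) = 26.909916
iter 2: u=1.601547  f(a)=+5.984e-01  f'(a)=-3.509e+00  a ← 26.909916 − (+5.984e-01/-3.509e+00) = 27.080484
iter 3: u=1.591460  f(a)=+6.533e-03  f'(a)=-3.432e+00  a ← 27.080484 − (+6.533e-03/-3.432e+00) = 27.082388
iter 4: u=1.591348  f(a)=+7.975e-07  f'(a)=-3.431e+00  a ← 27.082388 − (+7.975e-07/-3.431e+00) = 27.082388
iter 5: u=1.591348  f(a)=+1.421e-14  f'(a)=-3.431e+00  a ← 27.082388 − (+1.421e-14/-3.431e+00) = 27.082388
converged: |Δa| < 1e-12 after 5 iterations
sag = a·(cosh(S/(2a)) − 1) = 27.082388·(cosh(1.591348) − 1) = 42.167466
T_max/T_min = cosh(S/(2a)) = 2.557007

a=27.082 sag=42.167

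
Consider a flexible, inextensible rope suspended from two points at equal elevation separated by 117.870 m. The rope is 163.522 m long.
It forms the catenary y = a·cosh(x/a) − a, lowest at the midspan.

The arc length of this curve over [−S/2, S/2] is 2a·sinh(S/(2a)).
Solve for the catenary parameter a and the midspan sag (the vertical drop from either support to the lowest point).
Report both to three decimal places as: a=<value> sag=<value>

a=40.732 sag=50.613

seed: a₀ = √(S³/(24(L−S))) = √(117.870³/(24·45.652)) = 38.660672
iter 1: u=1.524417  f(a)=+5.608e+00  f'(a)=-2.958e+00  a ← 38.660672 − (+5.608e+00/-2.958e+00) = 40.556371
iter 2: u=1.453163  f(a)=+4.388e-01  f'(a)=-2.512e+00  a ← 40.556371 − (+4.388e-01/-2.512e+00) = 40.731092
iter 3: u=1.446929  f(a)=+3.192e-03  f'(a)=-2.475e+00  a ← 40.731092 − (+3.192e-03/-2.475e+00) = 40.732382
iter 4: u=1.446883  f(a)=+1.716e-07  f'(a)=-2.475e+00  a ← 40.732382 − (+1.716e-07/-2.475e+00) = 40.732382
iter 5: u=1.446883  f(a)=+0.000e+00  f'(a)=-2.475e+00  a ← 40.732382 − (+0.000e+00/-2.475e+00) = 40.732382
converged: |Δa| < 1e-12 after 5 iterations
sag = a·(cosh(S/(2a)) − 1) = 40.732382·(cosh(1.446883) − 1) = 50.613051
T_max/T_min = cosh(S/(2a)) = 2.242575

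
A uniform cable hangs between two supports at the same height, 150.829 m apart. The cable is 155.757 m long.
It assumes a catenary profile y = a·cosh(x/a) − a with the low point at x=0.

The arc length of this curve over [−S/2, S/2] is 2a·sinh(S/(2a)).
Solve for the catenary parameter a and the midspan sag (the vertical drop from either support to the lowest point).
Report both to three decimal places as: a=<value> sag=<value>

a=171.157 sag=16.885

seed: a₀ = √(S³/(24(L−S))) = √(150.829³/(24·4.928)) = 170.328102
iter 1: u=0.442760  f(a)=+4.853e-02  f'(a)=-5.901e-02  a ← 170.328102 − (+4.853e-02/-5.901e-02) = 171.150536
iter 2: u=0.440633  f(a)=+3.537e-04  f'(a)=-5.815e-02  a ← 171.150536 − (+3.537e-04/-5.815e-02) = 171.156620
iter 3: u=0.440617  f(a)=+1.910e-08  f'(a)=-5.814e-02  a ← 171.156620 − (+1.910e-08/-5.814e-02) = 171.156620
iter 4: u=0.440617  f(a)=+0.000e+00  f'(a)=-5.814e-02  a ← 171.156620 − (+0.000e+00/-5.814e-02) = 171.156620
converged: |Δa| < 1e-12 after 4 iterations
sag = a·(cosh(S/(2a)) − 1) = 171.156620·(cosh(0.440617) − 1) = 16.884996
T_max/T_min = cosh(S/(2a)) = 1.098652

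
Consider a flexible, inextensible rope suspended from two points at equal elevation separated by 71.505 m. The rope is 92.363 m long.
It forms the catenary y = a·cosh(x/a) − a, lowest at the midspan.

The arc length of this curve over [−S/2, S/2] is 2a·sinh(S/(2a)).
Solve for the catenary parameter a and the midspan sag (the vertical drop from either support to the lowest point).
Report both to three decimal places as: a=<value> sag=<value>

a=28.136 sag=25.941

seed: a₀ = √(S³/(24(L−S))) = √(71.505³/(24·20.858)) = 27.024811
iter 1: u=1.322951  f(a)=+1.903e+00  f'(a)=-1.831e+00  a ← 27.024811 − (+1.903e+00/-1.831e+00) = 28.064126
iter 2: u=1.273957  f(a)=+1.153e-01  f'(a)=-1.615e+00  a ← 28.064126 − (+1.153e-01/-1.615e+00) = 28.135499
iter 3: u=1.270726  f(a)=+4.835e-04  f'(a)=-1.602e+00  a ← 28.135499 − (+4.835e-04/-1.602e+00) = 28.135801
iter 4: u=1.270712  f(a)=+8.583e-09  f'(a)=-1.602e+00  a ← 28.135801 − (+8.583e-09/-1.602e+00) = 28.135801
iter 5: u=1.270712  f(a)=+0.000e+00  f'(a)=-1.602e+00  a ← 28.135801 − (+0.000e+00/-1.602e+00) = 28.135801
converged: |Δa| < 1e-12 after 5 iterations
sag = a·(cosh(S/(2a)) − 1) = 28.135801·(cosh(1.270712) − 1) = 25.941498
T_max/T_min = cosh(S/(2a)) = 1.922010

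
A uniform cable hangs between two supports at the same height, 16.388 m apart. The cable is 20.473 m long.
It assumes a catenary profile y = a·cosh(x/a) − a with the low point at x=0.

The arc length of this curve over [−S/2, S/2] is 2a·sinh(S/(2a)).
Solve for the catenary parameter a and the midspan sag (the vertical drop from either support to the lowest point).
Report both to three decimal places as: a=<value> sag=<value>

seed: a₀ = √(S³/(24(L−S))) = √(16.388³/(24·4.085)) = 6.700193
iter 1: u=1.222950  f(a)=+3.166e-01  f'(a)=-1.412e+00  a ← 6.700193 − (+3.166e-01/-1.412e+00) = 6.924442
iter 2: u=1.183344  f(a)=+1.659e-02  f'(a)=-1.267e+00  a ← 6.924442 − (+1.659e-02/-1.267e+00) = 6.937531
iter 3: u=1.181112  f(a)=+5.112e-05  f'(a)=-1.260e+00  a ← 6.937531 − (+5.112e-05/-1.260e+00) = 6.937572
iter 4: u=1.181105  f(a)=+4.887e-10  f'(a)=-1.260e+00  a ← 6.937572 − (+4.887e-10/-1.260e+00) = 6.937572
iter 5: u=1.181105  f(a)=+0.000e+00  f'(a)=-1.260e+00  a ← 6.937572 − (+0.000e+00/-1.260e+00) = 6.937572
converged: |Δa| < 1e-12 after 5 iterations
sag = a·(cosh(S/(2a)) − 1) = 6.937572·(cosh(1.181105) − 1) = 5.428342
T_max/T_min = cosh(S/(2a)) = 1.782456

a=6.938 sag=5.428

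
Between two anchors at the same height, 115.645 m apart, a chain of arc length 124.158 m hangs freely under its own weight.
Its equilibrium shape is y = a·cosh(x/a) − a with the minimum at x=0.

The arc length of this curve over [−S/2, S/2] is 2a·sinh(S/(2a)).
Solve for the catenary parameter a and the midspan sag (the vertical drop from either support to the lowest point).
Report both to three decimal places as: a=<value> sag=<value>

seed: a₀ = √(S³/(24(L−S))) = √(115.645³/(24·8.513)) = 87.004828
iter 1: u=0.664590  f(a)=+1.900e-01  f'(a)=-2.045e-01  a ← 87.004828 − (+1.900e-01/-2.045e-01) = 87.934006
iter 2: u=0.657567  f(a)=+3.086e-03  f'(a)=-1.979e-01  a ← 87.934006 − (+3.086e-03/-1.979e-01) = 87.949604
iter 3: u=0.657450  f(a)=+8.444e-07  f'(a)=-1.978e-01  a ← 87.949604 − (+8.444e-07/-1.978e-01) = 87.949609
iter 4: u=0.657450  f(a)=+5.684e-14  f'(a)=-1.978e-01  a ← 87.949609 − (+5.684e-14/-1.978e-01) = 87.949609
converged: |Δa| < 1e-12 after 4 iterations
sag = a·(cosh(S/(2a)) − 1) = 87.949609·(cosh(0.657450) − 1) = 19.702311
T_max/T_min = cosh(S/(2a)) = 1.224018

a=87.950 sag=19.702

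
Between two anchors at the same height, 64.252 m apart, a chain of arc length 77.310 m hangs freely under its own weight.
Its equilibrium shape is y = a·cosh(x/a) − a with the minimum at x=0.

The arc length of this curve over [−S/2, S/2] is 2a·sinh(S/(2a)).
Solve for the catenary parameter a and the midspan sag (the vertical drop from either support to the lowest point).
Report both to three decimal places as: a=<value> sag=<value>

a=29.941 sag=18.953

seed: a₀ = √(S³/(24(L−S))) = √(64.252³/(24·13.058)) = 29.092834
iter 1: u=1.104258  f(a)=+8.196e-01  f'(a)=-1.012e+00  a ← 29.092834 − (+8.196e-01/-1.012e+00) = 29.902749
iter 2: u=1.074349  f(a)=+3.547e-02  f'(a)=-9.261e-01  a ← 29.902749 − (+3.547e-02/-9.261e-01) = 29.941052
iter 3: u=1.072975  f(a)=+7.310e-05  f'(a)=-9.223e-01  a ← 29.941052 − (+7.310e-05/-9.223e-01) = 29.941132
iter 4: u=1.072972  f(a)=+3.119e-10  f'(a)=-9.223e-01  a ← 29.941132 − (+3.119e-10/-9.223e-01) = 29.941132
iter 5: u=1.072972  f(a)=+1.421e-14  f'(a)=-9.223e-01  a ← 29.941132 − (+1.421e-14/-9.223e-01) = 29.941132
converged: |Δa| < 1e-12 after 5 iterations
sag = a·(cosh(S/(2a)) − 1) = 29.941132·(cosh(1.072972) − 1) = 18.953453
T_max/T_min = cosh(S/(2a)) = 1.633024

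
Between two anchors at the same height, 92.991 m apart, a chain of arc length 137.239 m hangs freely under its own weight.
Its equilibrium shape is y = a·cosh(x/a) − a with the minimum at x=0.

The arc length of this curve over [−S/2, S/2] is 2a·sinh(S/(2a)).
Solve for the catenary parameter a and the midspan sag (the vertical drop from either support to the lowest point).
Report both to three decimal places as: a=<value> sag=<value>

a=29.300 sag=45.313

seed: a₀ = √(S³/(24(L−S))) = √(92.991³/(24·44.248)) = 27.517497
iter 1: u=1.689670  f(a)=+6.763e+00  f'(a)=-4.233e+00  a ← 27.517497 − (+6.763e+00/-4.233e+00) = 29.115275
iter 2: u=1.596945  f(a)=+6.338e-01  f'(a)=-3.474e+00  a ← 29.115275 − (+6.338e-01/-3.474e+00) = 29.297736
iter 3: u=1.587000  f(a)=+6.837e-03  f'(a)=-3.399e+00  a ← 29.297736 − (+6.837e-03/-3.399e+00) = 29.299747
iter 4: u=1.586891  f(a)=+8.145e-07  f'(a)=-3.398e+00  a ← 29.299747 − (+8.145e-07/-3.398e+00) = 29.299747
iter 5: u=1.586891  f(a)=+2.842e-14  f'(a)=-3.398e+00  a ← 29.299747 − (+2.842e-14/-3.398e+00) = 29.299747
converged: |Δa| < 1e-12 after 5 iterations
sag = a·(cosh(S/(2a)) − 1) = 29.299747·(cosh(1.586891) − 1) = 45.313328
T_max/T_min = cosh(S/(2a)) = 2.546543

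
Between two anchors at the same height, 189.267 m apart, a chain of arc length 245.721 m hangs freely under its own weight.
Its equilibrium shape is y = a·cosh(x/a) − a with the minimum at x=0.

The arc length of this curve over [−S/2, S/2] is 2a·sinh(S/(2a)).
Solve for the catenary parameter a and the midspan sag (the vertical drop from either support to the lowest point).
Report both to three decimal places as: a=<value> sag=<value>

a=73.709 sag=69.566

seed: a₀ = √(S³/(24(L−S))) = √(189.267³/(24·56.454)) = 70.739073
iter 1: u=1.337783  f(a)=+5.272e+00  f'(a)=-1.901e+00  a ← 70.739073 − (+5.272e+00/-1.901e+00) = 73.513064
iter 2: u=1.287302  f(a)=+3.260e-01  f'(a)=-1.672e+00  a ← 73.513064 − (+3.260e-01/-1.672e+00) = 73.708012
iter 3: u=1.283897  f(a)=+1.428e-03  f'(a)=-1.658e+00  a ← 73.708012 − (+1.428e-03/-1.658e+00) = 73.708873
iter 4: u=1.283882  f(a)=+2.767e-08  f'(a)=-1.658e+00  a ← 73.708873 − (+2.767e-08/-1.658e+00) = 73.708873
iter 5: u=1.283882  f(a)=+0.000e+00  f'(a)=-1.658e+00  a ← 73.708873 − (+0.000e+00/-1.658e+00) = 73.708873
converged: |Δa| < 1e-12 after 5 iterations
sag = a·(cosh(S/(2a)) − 1) = 73.708873·(cosh(1.283882) − 1) = 69.566039
T_max/T_min = cosh(S/(2a)) = 1.943795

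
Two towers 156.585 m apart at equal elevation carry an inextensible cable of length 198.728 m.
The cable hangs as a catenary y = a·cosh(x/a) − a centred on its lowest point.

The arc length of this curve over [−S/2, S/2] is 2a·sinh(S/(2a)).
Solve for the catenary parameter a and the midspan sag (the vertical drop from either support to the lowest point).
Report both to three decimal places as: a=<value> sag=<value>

seed: a₀ = √(S³/(24(L−S))) = √(156.585³/(24·42.143)) = 61.610806
iter 1: u=1.270759  f(a)=+3.536e+00  f'(a)=-1.602e+00  a ← 61.610806 − (+3.536e+00/-1.602e+00) = 63.818240
iter 2: u=1.226804  f(a)=+1.990e-01  f'(a)=-1.426e+00  a ← 63.818240 − (+1.990e-01/-1.426e+00) = 63.957714
iter 3: u=1.224129  f(a)=+7.127e-04  f'(a)=-1.416e+00  a ← 63.957714 − (+7.127e-04/-1.416e+00) = 63.958217
iter 4: u=1.224119  f(a)=+9.218e-09  f'(a)=-1.416e+00  a ← 63.958217 − (+9.218e-09/-1.416e+00) = 63.958217
iter 5: u=1.224119  f(a)=-5.684e-14  f'(a)=-1.416e+00  a ← 63.958217 − (-5.684e-14/-1.416e+00) = 63.958217
converged: |Δa| < 1e-12 after 5 iterations
sag = a·(cosh(S/(2a)) − 1) = 63.958217·(cosh(1.224119) − 1) = 54.210552
T_max/T_min = cosh(S/(2a)) = 1.847593

a=63.958 sag=54.211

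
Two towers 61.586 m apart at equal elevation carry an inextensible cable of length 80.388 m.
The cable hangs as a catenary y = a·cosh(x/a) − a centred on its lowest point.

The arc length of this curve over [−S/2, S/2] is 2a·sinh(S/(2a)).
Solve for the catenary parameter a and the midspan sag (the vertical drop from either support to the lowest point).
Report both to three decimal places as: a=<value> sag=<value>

a=23.728 sag=22.947

seed: a₀ = √(S³/(24(L−S))) = √(61.586³/(24·18.802)) = 22.751779
iter 1: u=1.353433  f(a)=+1.799e+00  f'(a)=-1.976e+00  a ← 22.751779 − (+1.799e+00/-1.976e+00) = 23.662237
iter 2: u=1.301356  f(a)=+1.136e-01  f'(a)=-1.734e+00  a ← 23.662237 − (+1.136e-01/-1.734e+00) = 23.727782
iter 3: u=1.297761  f(a)=+5.209e-04  f'(a)=-1.718e+00  a ← 23.727782 − (+5.209e-04/-1.718e+00) = 23.728086
iter 4: u=1.297745  f(a)=+1.106e-08  f'(a)=-1.718e+00  a ← 23.728086 − (+1.106e-08/-1.718e+00) = 23.728086
iter 5: u=1.297745  f(a)=+2.842e-14  f'(a)=-1.718e+00  a ← 23.728086 − (+2.842e-14/-1.718e+00) = 23.728086
converged: |Δa| < 1e-12 after 5 iterations
sag = a·(cosh(S/(2a)) − 1) = 23.728086·(cosh(1.297745) − 1) = 22.947172
T_max/T_min = cosh(S/(2a)) = 1.967089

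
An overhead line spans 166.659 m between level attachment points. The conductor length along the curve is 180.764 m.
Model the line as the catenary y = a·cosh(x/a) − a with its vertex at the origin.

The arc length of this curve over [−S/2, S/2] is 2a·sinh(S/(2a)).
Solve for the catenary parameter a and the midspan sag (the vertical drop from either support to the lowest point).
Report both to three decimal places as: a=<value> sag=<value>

seed: a₀ = √(S³/(24(L−S))) = √(166.659³/(24·14.105)) = 116.936742
iter 1: u=0.712603  f(a)=+3.625e-01  f'(a)=-2.537e-01  a ← 116.936742 − (+3.625e-01/-2.537e-01) = 118.365461
iter 2: u=0.704002  f(a)=+6.750e-03  f'(a)=-2.443e-01  a ← 118.365461 − (+6.750e-03/-2.443e-01) = 118.393087
iter 3: u=0.703838  f(a)=+2.440e-06  f'(a)=-2.442e-01  a ← 118.393087 − (+2.440e-06/-2.442e-01) = 118.393097
iter 4: u=0.703837  f(a)=+2.842e-13  f'(a)=-2.442e-01  a ← 118.393097 − (+2.842e-13/-2.442e-01) = 118.393097
converged: |Δa| < 1e-12 after 4 iterations
sag = a·(cosh(S/(2a)) − 1) = 118.393097·(cosh(0.703837) − 1) = 30.555993
T_max/T_min = cosh(S/(2a)) = 1.258089

a=118.393 sag=30.556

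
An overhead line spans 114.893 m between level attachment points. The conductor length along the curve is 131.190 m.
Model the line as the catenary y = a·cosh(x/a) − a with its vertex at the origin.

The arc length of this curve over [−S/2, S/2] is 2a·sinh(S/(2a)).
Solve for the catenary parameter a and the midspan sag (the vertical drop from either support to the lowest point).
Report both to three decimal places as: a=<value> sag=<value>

a=63.554 sag=27.780

seed: a₀ = √(S³/(24(L−S))) = √(114.893³/(24·16.297)) = 62.270292
iter 1: u=0.922535  f(a)=+7.077e-01  f'(a)=-5.694e-01  a ← 62.270292 − (+7.077e-01/-5.694e-01) = 63.513312
iter 2: u=0.904480  f(a)=+2.175e-02  f'(a)=-5.348e-01  a ← 63.513312 − (+2.175e-02/-5.348e-01) = 63.553971
iter 3: u=0.903901  f(a)=+2.198e-05  f'(a)=-5.338e-01  a ← 63.553971 − (+2.198e-05/-5.338e-01) = 63.554012
iter 4: u=0.903900  f(a)=+2.248e-11  f'(a)=-5.338e-01  a ← 63.554012 − (+2.248e-11/-5.338e-01) = 63.554012
converged: |Δa| < 1e-12 after 4 iterations
sag = a·(cosh(S/(2a)) − 1) = 63.554012·(cosh(0.903900) − 1) = 27.779533
T_max/T_min = cosh(S/(2a)) = 1.437101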